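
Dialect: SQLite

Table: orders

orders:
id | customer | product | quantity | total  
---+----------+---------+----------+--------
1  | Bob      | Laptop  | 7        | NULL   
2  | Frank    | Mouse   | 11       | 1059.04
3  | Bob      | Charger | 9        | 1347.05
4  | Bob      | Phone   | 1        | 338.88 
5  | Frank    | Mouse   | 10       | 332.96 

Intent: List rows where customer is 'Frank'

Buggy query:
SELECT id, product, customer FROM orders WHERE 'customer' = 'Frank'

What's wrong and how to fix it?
Bug: 'customer' in single quotes is a string literal, not the column; the comparison is literal-vs-literal and never true

Fix: Remove the quotes around the column name (or use double quotes for an identifier)

Corrected query:
SELECT id, product, customer FROM orders WHERE customer = 'Frank'

Result:
id | product | customer
---+---------+---------
2  | Mouse   | Frank   
5  | Mouse   | Frank   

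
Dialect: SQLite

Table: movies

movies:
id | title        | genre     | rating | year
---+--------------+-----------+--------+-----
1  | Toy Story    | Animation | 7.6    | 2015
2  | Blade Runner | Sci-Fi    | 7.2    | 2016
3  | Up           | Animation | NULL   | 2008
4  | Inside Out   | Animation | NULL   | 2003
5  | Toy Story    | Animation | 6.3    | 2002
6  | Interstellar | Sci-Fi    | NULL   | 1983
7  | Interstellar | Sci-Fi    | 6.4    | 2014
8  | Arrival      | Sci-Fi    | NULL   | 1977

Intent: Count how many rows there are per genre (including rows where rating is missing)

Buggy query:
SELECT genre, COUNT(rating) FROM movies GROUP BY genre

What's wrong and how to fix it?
Bug: COUNT(rating) skips NULLs, so groups with missing rating are undercounted

Fix: Replace COUNT(rating) with COUNT(*)

Corrected query:
SELECT genre, COUNT(*) FROM movies GROUP BY genre

Result:
genre     | COUNT(*)
----------+---------
Animation | 4       
Sci-Fi    | 4       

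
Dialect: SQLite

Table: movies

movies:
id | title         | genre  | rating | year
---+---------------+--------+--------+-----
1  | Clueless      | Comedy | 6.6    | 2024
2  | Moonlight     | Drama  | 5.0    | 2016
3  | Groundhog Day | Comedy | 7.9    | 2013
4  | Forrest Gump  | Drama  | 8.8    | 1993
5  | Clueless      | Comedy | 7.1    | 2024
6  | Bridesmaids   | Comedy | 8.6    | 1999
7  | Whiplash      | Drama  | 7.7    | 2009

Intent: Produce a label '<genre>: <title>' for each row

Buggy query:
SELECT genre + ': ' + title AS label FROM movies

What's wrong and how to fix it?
Bug: SQLite uses || for string concatenation; + coerces text to numbers (yielding 0)

Fix: Replace + with || to concatenate text

Corrected query:
SELECT genre || ': ' || title AS label FROM movies

Result:
label                
---------------------
Comedy: Clueless     
Drama: Moonlight     
Comedy: Groundhog Day
Drama: Forrest Gump  
Comedy: Clueless     
Comedy: Bridesmaids  
Drama: Whiplash      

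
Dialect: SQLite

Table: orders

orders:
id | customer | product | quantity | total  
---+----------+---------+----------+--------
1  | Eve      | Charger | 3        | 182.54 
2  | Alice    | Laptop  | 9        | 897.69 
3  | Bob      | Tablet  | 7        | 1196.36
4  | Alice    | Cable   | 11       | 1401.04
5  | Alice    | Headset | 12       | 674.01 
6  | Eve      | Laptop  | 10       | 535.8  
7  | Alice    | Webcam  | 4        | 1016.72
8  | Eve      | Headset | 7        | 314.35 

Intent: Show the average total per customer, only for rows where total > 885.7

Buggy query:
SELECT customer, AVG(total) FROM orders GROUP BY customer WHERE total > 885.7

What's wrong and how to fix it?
Bug: WHERE cannot follow GROUP BY

Fix: Place WHERE between FROM and GROUP BY

Corrected query:
SELECT customer, AVG(total) FROM orders WHERE total > 885.7 GROUP BY customer

Result:
customer | AVG(total)
---------+-----------
Alice    | 1105.15   
Bob      | 1196.36   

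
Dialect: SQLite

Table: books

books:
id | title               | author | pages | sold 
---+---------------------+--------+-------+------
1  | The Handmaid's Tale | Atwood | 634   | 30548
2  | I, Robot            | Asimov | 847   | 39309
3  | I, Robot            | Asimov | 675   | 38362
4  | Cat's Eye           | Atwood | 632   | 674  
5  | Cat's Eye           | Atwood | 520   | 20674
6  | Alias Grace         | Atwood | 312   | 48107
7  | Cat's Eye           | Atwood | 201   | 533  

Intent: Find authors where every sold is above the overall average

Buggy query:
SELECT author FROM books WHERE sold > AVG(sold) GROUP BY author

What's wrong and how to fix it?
Bug: AVG() is an aggregate; it can't sit directly in WHERE

Fix: Use a subquery for AVG and a HAVING MIN(...) filter so the condition holds for every row in the group

Corrected query:
SELECT author FROM books GROUP BY author HAVING MIN(sold) > (SELECT AVG(sold) FROM books)

Result:
author
------
Asimov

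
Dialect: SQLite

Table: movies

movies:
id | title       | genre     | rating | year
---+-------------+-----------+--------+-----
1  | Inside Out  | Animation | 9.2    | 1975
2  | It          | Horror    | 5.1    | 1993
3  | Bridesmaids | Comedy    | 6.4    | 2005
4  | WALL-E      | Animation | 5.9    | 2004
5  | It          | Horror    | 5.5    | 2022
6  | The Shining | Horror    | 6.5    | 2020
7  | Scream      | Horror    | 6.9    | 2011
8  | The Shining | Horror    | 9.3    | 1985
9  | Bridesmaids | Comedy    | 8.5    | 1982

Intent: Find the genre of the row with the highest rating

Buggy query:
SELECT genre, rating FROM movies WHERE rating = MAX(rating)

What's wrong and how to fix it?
Bug: WHERE is evaluated per row; an aggregate over the whole table isn't defined there

Fix: Wrap MAX in a scalar subquery so WHERE compares against a single value

Corrected query:
SELECT genre, rating FROM movies WHERE rating = (SELECT MAX(rating) FROM movies)

Result:
genre  | rating
-------+-------
Horror | 9.3   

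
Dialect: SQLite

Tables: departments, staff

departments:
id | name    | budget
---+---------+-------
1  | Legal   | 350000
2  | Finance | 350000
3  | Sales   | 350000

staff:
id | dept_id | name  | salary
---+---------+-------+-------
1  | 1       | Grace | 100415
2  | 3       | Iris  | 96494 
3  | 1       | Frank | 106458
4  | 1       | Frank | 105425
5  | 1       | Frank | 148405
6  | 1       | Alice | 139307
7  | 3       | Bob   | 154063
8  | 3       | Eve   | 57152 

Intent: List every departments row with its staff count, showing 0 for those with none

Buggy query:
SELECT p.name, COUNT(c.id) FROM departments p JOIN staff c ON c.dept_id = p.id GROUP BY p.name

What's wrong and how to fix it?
Bug: INNER JOIN drops departments rows that have no matching staff rows

Fix: Switch to LEFT JOIN to retain unmatched parent rows

Corrected query:
SELECT p.name, COUNT(c.id) FROM departments p LEFT JOIN staff c ON c.dept_id = p.id GROUP BY p.name

Result:
name    | COUNT(c.id)
--------+------------
Finance | 0          
Legal   | 5          
Sales   | 3          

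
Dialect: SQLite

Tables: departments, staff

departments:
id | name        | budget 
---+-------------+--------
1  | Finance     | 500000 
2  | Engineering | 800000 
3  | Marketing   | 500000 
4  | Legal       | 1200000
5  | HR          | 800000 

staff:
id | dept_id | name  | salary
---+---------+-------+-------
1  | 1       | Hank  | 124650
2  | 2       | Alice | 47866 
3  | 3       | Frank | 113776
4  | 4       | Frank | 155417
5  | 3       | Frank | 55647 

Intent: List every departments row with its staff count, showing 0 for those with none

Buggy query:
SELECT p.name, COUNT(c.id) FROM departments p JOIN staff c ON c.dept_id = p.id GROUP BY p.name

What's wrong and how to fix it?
Bug: INNER JOIN drops departments rows that have no matching staff rows

Fix: Use LEFT JOIN so parents without children still appear (COUNT(c.id) gives 0)

Corrected query:
SELECT p.name, COUNT(c.id) FROM departments p LEFT JOIN staff c ON c.dept_id = p.id GROUP BY p.name

Result:
name        | COUNT(c.id)
------------+------------
Engineering | 1          
Finance     | 1          
HR          | 0          
Legal       | 1          
Marketing   | 2          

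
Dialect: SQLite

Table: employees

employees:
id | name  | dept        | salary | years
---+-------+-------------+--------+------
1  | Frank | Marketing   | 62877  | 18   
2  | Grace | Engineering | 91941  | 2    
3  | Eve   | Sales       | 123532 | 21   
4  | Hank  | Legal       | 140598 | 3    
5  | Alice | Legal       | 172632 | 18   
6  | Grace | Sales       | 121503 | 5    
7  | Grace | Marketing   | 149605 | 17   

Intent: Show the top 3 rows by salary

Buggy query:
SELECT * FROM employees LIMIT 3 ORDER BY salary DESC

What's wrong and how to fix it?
Bug: ORDER BY cannot follow LIMIT; LIMIT is the final clause

Fix: Sort with ORDER BY, then apply LIMIT

Corrected query:
SELECT * FROM employees ORDER BY salary DESC LIMIT 3

Result:
id | name  | dept      | salary | years
---+-------+-----------+--------+------
5  | Alice | Legal     | 172632 | 18   
7  | Grace | Marketing | 149605 | 17   
4  | Hank  | Legal     | 140598 | 3    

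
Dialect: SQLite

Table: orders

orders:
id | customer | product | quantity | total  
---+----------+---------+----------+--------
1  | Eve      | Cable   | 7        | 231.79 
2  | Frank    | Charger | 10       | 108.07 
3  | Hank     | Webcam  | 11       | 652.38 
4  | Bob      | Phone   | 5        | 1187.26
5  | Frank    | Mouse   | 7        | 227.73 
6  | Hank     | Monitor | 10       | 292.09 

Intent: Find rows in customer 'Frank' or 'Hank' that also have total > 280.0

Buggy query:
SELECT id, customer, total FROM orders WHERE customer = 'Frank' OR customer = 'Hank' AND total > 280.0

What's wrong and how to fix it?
Bug: Without parentheses, AND is evaluated before OR, so the total filter only applies to the 'Hank' branch

Fix: Group the OR with parentheses (or use IN), then AND the threshold

Corrected query:
SELECT id, customer, total FROM orders WHERE (customer = 'Frank' OR customer = 'Hank') AND total > 280.0

Result:
id | customer | total 
---+----------+-------
3  | Hank     | 652.38
6  | Hank     | 292.09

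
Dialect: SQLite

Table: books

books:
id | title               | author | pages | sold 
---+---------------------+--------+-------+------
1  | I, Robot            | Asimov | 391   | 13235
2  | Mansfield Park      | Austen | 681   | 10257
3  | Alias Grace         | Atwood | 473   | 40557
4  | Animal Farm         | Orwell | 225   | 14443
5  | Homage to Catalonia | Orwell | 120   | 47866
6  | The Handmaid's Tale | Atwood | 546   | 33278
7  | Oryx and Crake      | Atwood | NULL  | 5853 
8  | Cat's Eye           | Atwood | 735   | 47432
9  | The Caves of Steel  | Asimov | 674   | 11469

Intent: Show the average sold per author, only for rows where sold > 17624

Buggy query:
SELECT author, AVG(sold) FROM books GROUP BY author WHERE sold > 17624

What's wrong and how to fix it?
Bug: Row-level WHERE must come before GROUP BY in the clause order

Fix: Move the WHERE clause before GROUP BY

Corrected query:
SELECT author, AVG(sold) FROM books WHERE sold > 17624 GROUP BY author

Result:
author | AVG(sold)   
-------+-------------
Atwood | 40422.333333
Orwell | 47866       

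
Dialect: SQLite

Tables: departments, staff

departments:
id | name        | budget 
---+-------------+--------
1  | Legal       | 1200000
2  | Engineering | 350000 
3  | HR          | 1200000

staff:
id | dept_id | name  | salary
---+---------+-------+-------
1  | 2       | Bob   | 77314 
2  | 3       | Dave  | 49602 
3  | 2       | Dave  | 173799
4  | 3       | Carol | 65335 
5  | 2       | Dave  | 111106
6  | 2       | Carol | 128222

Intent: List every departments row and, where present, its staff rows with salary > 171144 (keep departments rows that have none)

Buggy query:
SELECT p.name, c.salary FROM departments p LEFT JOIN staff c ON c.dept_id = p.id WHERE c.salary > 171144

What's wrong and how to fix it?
Bug: A WHERE condition on the right-hand table after LEFT JOIN drops unmatched parents

Fix: Put 'c.salary > 171144' in the JOIN's ON clause instead of WHERE

Corrected query:
SELECT p.name, c.salary FROM departments p LEFT JOIN staff c ON c.dept_id = p.id AND c.salary > 171144

Result:
name        | salary
------------+-------
Legal       | NULL  
Engineering | 173799
HR          | NULL  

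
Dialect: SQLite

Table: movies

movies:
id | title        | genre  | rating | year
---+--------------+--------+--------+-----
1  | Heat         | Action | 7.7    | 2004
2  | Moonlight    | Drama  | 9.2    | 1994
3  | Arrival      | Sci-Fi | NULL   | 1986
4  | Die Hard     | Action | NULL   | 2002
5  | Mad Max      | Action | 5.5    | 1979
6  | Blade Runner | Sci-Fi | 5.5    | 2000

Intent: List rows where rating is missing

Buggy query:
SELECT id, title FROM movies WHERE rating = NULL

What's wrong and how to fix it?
Bug: '= NULL' is always unknown in SQL three-valued logic, so no rows match

Fix: Use IS NULL to test for NULL

Corrected query:
SELECT id, title FROM movies WHERE rating IS NULL

Result:
id | title   
---+---------
3  | Arrival 
4  | Die Hard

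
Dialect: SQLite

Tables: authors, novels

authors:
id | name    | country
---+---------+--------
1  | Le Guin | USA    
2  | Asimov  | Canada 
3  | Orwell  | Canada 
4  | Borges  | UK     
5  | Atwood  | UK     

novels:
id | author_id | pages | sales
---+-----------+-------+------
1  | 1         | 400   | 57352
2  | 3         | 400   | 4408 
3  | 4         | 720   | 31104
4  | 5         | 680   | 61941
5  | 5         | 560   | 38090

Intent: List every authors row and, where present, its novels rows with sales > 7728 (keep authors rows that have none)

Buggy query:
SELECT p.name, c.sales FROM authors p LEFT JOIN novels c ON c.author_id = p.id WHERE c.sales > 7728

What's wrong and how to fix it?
Bug: Filtering c.sales in WHERE discards the NULL rows produced by LEFT JOIN, turning it into an inner join

Fix: Put 'c.sales > 7728' in the JOIN's ON clause instead of WHERE

Corrected query:
SELECT p.name, c.sales FROM authors p LEFT JOIN novels c ON c.author_id = p.id AND c.sales > 7728

Result:
name    | sales
--------+------
Le Guin | 57352
Asimov  | NULL 
Orwell  | NULL 
Borges  | 31104
Atwood  | 38090
Atwood  | 61941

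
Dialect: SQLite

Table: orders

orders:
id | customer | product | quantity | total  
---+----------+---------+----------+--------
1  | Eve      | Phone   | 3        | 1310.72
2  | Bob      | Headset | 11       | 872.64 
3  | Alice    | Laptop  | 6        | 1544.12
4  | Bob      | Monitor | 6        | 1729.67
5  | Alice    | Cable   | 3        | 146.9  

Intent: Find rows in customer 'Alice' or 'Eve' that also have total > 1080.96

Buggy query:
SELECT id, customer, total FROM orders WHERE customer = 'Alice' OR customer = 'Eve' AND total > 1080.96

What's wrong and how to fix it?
Bug: Without parentheses, AND is evaluated before OR, so the total filter only applies to the 'Eve' branch

Fix: Group the OR with parentheses (or use IN), then AND the threshold

Corrected query:
SELECT id, customer, total FROM orders WHERE (customer = 'Alice' OR customer = 'Eve') AND total > 1080.96

Result:
id | customer | total  
---+----------+--------
1  | Eve      | 1310.72
3  | Alice    | 1544.12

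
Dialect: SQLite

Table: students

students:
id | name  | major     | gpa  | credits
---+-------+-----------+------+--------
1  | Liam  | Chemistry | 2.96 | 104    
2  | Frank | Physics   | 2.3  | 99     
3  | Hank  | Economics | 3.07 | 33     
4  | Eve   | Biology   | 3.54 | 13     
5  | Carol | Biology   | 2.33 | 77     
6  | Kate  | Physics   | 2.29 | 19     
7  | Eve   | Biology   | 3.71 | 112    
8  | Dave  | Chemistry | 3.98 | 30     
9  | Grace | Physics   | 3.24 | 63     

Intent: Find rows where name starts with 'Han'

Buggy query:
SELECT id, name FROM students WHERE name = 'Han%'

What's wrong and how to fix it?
Bug: Wildcards only work with LIKE; '=' treats '%' as a literal character

Fix: Use LIKE for wildcard pattern matching

Corrected query:
SELECT id, name FROM students WHERE name LIKE 'Han%'

Result:
id | name
---+-----
3  | Hank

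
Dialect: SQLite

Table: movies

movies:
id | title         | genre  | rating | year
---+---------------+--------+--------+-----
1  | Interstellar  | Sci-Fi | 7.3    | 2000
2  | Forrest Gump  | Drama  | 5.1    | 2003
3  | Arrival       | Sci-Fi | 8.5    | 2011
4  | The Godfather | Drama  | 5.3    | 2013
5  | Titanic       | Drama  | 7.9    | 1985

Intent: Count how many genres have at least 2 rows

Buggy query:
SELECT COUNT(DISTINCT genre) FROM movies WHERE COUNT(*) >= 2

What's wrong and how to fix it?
Bug: COUNT(*) cannot appear in WHERE; the per-group count doesn't exist yet

Fix: Use a subquery that GROUPs and filters with HAVING, then count its rows

Corrected query:
SELECT COUNT(*) FROM (SELECT genre FROM movies GROUP BY genre HAVING COUNT(*) >= 2)

Result:
COUNT(*)
--------
2       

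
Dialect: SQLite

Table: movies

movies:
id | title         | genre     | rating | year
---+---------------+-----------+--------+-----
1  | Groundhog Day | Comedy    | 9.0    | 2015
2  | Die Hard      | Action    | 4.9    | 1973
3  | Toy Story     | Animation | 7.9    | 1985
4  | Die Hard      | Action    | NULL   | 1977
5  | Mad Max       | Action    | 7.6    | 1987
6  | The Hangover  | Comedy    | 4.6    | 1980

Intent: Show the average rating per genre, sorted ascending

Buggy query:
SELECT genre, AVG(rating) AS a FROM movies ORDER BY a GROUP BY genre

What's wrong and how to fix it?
Bug: GROUP BY must precede ORDER BY

Fix: Move ORDER BY to the end, after GROUP BY

Corrected query:
SELECT genre, AVG(rating) AS a FROM movies GROUP BY genre ORDER BY a

Result:
genre     | a   
----------+-----
Action    | 6.25
Comedy    | 6.8 
Animation | 7.9 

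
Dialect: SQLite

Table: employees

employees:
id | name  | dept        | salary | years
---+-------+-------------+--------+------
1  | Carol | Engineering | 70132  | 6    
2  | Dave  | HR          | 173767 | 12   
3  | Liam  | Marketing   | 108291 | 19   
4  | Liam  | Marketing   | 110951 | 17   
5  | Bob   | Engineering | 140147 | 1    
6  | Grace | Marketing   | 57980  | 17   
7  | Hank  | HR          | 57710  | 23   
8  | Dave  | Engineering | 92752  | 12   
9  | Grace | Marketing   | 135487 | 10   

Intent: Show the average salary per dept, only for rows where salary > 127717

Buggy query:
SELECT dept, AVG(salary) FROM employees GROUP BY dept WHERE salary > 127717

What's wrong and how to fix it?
Bug: WHERE cannot follow GROUP BY

Fix: Move the WHERE clause before GROUP BY

Corrected query:
SELECT dept, AVG(salary) FROM employees WHERE salary > 127717 GROUP BY dept

Result:
dept        | AVG(salary)
------------+------------
Engineering | 140147     
HR          | 173767     
Marketing   | 135487     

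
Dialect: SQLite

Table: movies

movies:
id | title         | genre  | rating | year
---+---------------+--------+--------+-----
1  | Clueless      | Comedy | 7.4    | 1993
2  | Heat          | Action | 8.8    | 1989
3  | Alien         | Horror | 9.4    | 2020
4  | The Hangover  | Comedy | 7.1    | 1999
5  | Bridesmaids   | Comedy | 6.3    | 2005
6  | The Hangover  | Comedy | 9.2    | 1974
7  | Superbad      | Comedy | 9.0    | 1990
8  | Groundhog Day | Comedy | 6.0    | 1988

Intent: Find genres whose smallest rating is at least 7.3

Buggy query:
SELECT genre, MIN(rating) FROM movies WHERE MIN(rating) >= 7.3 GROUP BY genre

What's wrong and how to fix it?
Bug: MIN() in WHERE is a misuse of aggregate

Fix: Replace WHERE with HAVING after the GROUP BY

Corrected query:
SELECT genre, MIN(rating) FROM movies GROUP BY genre HAVING MIN(rating) >= 7.3

Result:
genre  | MIN(rating)
-------+------------
Action | 8.8        
Horror | 9.4        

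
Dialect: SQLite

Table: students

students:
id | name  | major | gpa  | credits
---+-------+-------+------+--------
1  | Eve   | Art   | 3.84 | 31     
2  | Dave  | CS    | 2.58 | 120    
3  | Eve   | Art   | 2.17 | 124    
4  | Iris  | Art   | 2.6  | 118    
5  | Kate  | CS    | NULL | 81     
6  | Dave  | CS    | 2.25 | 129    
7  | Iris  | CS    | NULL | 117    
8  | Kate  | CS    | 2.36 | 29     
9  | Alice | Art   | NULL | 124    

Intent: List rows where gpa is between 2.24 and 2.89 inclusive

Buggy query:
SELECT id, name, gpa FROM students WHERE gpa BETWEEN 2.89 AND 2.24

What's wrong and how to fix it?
Bug: BETWEEN expects the lower bound first; with 2.89 AND 2.24 the range is empty

Fix: Write BETWEEN 2.24 AND 2.89

Corrected query:
SELECT id, name, gpa FROM students WHERE gpa BETWEEN 2.24 AND 2.89

Result:
id | name | gpa 
---+------+-----
2  | Dave | 2.58
4  | Iris | 2.6 
6  | Dave | 2.25
8  | Kate | 2.36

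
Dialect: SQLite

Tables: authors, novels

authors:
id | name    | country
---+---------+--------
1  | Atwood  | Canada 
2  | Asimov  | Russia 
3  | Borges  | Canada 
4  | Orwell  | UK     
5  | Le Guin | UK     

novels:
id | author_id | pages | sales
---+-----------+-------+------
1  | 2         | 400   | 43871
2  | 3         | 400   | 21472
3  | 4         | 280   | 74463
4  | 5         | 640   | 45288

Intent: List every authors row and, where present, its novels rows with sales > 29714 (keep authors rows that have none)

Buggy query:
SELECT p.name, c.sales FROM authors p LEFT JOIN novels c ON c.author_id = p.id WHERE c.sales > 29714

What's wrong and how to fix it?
Bug: A WHERE condition on the right-hand table after LEFT JOIN drops unmatched parents

Fix: Put 'c.sales > 29714' in the JOIN's ON clause instead of WHERE

Corrected query:
SELECT p.name, c.sales FROM authors p LEFT JOIN novels c ON c.author_id = p.id AND c.sales > 29714

Result:
name    | sales
--------+------
Atwood  | NULL 
Asimov  | 43871
Borges  | NULL 
Orwell  | 74463
Le Guin | 45288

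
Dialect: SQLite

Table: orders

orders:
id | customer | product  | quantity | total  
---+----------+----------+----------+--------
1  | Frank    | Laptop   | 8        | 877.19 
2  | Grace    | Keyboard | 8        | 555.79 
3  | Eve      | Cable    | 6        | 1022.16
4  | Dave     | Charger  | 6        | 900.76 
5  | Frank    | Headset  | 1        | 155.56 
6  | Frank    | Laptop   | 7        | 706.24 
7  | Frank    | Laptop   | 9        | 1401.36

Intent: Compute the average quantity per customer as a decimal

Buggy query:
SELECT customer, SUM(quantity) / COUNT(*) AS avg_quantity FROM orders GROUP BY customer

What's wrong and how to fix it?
Bug: SUM(quantity) and COUNT(*) are both integers; the division truncates the fractional part

Fix: Multiply by 1.0 (or CAST to REAL) to force floating-point division

Corrected query:
SELECT customer, SUM(quantity) * 1.0 / COUNT(*) AS avg_quantity FROM orders GROUP BY customer

Result:
customer | avg_quantity
---------+-------------
Dave     | 6           
Eve      | 6           
Frank    | 6.25        
Grace    | 8           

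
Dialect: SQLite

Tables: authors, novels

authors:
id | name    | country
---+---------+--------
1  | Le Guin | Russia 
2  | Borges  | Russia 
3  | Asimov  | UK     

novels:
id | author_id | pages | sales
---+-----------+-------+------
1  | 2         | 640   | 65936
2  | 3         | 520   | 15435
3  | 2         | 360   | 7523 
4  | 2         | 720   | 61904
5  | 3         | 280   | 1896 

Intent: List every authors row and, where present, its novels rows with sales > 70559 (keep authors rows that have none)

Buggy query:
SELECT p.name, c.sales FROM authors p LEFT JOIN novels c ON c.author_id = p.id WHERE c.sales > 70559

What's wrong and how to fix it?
Bug: Filtering c.sales in WHERE discards the NULL rows produced by LEFT JOIN, turning it into an inner join

Fix: Put 'c.sales > 70559' in the JOIN's ON clause instead of WHERE

Corrected query:
SELECT p.name, c.sales FROM authors p LEFT JOIN novels c ON c.author_id = p.id AND c.sales > 70559

Result:
name    | sales
--------+------
Le Guin | NULL 
Borges  | NULL 
Asimov  | NULL 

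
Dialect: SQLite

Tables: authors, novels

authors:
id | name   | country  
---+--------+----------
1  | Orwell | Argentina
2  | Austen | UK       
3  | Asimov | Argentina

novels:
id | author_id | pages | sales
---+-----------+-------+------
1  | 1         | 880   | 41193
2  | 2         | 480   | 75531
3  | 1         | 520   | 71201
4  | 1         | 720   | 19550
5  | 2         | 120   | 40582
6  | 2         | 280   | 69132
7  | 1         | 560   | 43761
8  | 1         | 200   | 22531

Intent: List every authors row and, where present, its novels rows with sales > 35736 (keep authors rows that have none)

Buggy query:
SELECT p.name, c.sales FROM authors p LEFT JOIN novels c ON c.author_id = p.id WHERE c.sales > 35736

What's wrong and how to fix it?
Bug: Filtering c.sales in WHERE discards the NULL rows produced by LEFT JOIN, turning it into an inner join

Fix: Move the right-table condition into the ON clause so unmatched parents are kept

Corrected query:
SELECT p.name, c.sales FROM authors p LEFT JOIN novels c ON c.author_id = p.id AND c.sales > 35736

Result:
name   | sales
-------+------
Orwell | 41193
Orwell | 43761
Orwell | 71201
Austen | 40582
Austen | 69132
Austen | 75531
Asimov | NULL 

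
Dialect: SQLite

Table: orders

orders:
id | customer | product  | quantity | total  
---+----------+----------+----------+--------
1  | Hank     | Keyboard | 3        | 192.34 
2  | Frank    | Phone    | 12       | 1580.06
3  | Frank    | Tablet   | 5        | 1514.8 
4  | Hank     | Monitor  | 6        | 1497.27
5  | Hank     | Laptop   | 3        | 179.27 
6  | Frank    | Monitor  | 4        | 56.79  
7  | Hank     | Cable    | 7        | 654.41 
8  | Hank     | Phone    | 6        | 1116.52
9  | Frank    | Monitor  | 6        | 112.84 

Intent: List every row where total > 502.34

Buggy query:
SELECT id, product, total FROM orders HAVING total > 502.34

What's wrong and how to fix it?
Bug: This is a non-aggregate query (no GROUP BY, no aggregates), so in SQLite the HAVING clause is invalid here; a row-level condition belongs in WHERE

Fix: Use WHERE for row-level filtering

Corrected query:
SELECT id, product, total FROM orders WHERE total > 502.34

Result:
id | product | total  
---+---------+--------
2  | Phone   | 1580.06
3  | Tablet  | 1514.8 
4  | Monitor | 1497.27
7  | Cable   | 654.41 
8  | Phone   | 1116.52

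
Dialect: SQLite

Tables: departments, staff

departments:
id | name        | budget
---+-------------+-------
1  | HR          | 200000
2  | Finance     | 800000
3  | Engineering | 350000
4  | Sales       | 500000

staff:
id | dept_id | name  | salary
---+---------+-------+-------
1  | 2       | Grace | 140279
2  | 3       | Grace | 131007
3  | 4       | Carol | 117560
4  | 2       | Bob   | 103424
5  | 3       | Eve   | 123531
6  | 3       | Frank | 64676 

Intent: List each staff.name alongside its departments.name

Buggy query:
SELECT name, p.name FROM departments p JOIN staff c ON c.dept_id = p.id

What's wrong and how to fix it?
Bug: 'name' exists in both joined tables, so the database can't tell which one is meant

Fix: Prefix ambiguous columns with the table alias

Corrected query:
SELECT c.name, p.name FROM departments p JOIN staff c ON c.dept_id = p.id

Result:
name  | name       
------+------------
Grace | Finance    
Grace | Engineering
Carol | Sales      
Bob   | Finance    
Eve   | Engineering
Frank | Engineering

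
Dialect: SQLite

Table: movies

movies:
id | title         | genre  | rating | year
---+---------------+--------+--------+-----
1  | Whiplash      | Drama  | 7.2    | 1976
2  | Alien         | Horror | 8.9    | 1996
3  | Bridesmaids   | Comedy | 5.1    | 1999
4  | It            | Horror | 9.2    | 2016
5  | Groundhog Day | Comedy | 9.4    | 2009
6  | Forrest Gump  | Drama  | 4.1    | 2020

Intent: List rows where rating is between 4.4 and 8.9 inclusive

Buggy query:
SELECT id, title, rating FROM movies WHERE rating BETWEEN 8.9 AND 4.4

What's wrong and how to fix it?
Bug: The bounds are reversed; BETWEEN a AND b requires a <= b to match anything

Fix: Write BETWEEN 4.4 AND 8.9

Corrected query:
SELECT id, title, rating FROM movies WHERE rating BETWEEN 4.4 AND 8.9

Result:
id | title       | rating
---+-------------+-------
1  | Whiplash    | 7.2   
2  | Alien       | 8.9   
3  | Bridesmaids | 5.1   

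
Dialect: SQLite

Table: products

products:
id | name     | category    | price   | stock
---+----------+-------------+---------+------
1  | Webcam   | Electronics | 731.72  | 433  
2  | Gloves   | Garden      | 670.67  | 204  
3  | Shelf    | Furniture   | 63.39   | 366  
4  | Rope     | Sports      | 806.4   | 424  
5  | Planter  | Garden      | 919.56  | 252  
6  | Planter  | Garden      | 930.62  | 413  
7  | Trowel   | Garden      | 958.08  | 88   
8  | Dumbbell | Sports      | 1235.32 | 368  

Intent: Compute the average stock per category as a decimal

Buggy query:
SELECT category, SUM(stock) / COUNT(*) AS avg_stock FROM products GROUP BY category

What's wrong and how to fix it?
Bug: SUM(stock) and COUNT(*) are both integers; the division truncates the fractional part

Fix: Multiply by 1.0 (or CAST to REAL) to force floating-point division

Corrected query:
SELECT category, SUM(stock) * 1.0 / COUNT(*) AS avg_stock FROM products GROUP BY category

Result:
category    | avg_stock
------------+----------
Electronics | 433      
Furniture   | 366      
Garden      | 239.25   
Sports      | 396      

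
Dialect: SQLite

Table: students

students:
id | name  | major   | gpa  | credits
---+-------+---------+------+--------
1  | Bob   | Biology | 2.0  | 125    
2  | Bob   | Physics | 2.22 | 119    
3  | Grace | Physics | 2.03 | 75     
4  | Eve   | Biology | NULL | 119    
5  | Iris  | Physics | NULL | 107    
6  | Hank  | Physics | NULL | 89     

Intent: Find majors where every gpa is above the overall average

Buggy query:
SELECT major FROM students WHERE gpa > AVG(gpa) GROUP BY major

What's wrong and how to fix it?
Bug: WHERE evaluates per row before aggregation, so AVG() is unavailable

Fix: Use a subquery for AVG and a HAVING MIN(...) filter so the condition holds for every row in the group

Corrected query:
SELECT major FROM students GROUP BY major HAVING MIN(gpa) > (SELECT AVG(gpa) FROM students)

Result:
(no rows)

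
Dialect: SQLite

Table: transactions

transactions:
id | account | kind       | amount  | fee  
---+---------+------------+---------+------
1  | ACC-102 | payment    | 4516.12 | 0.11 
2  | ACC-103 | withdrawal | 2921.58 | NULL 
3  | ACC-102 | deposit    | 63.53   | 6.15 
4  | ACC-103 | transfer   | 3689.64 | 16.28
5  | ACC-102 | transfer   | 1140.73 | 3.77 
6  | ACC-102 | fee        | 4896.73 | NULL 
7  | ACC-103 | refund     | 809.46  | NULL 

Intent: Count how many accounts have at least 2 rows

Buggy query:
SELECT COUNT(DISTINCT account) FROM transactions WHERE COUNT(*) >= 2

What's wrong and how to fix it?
Bug: COUNT(*) cannot appear in WHERE; the per-group count doesn't exist yet

Fix: Use a subquery that GROUPs and filters with HAVING, then count its rows

Corrected query:
SELECT COUNT(*) FROM (SELECT account FROM transactions GROUP BY account HAVING COUNT(*) >= 2)

Result:
COUNT(*)
--------
2       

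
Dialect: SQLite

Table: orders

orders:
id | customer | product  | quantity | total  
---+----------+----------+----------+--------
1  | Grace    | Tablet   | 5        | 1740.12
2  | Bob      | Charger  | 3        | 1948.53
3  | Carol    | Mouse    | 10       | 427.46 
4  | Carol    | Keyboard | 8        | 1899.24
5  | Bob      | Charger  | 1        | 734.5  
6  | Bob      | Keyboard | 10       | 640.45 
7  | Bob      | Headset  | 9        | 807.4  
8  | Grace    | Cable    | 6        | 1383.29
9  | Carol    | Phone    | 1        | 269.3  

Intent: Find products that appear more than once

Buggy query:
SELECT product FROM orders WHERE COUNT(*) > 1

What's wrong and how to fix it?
Bug: WHERE can't reference COUNT(*); aggregates are computed after WHERE

Fix: Group first, then use HAVING for the count condition

Corrected query:
SELECT product FROM orders GROUP BY product HAVING COUNT(*) > 1

Result:
product 
--------
Charger 
Keyboard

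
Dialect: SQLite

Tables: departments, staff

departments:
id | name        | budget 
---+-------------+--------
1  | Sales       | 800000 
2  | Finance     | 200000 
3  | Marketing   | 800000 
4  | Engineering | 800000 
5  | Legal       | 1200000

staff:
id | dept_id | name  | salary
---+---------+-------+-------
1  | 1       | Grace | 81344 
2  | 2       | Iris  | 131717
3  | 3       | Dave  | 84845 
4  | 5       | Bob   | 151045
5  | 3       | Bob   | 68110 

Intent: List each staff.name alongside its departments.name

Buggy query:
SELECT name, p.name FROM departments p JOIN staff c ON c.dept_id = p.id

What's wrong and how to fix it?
Bug: 'name' exists in both joined tables, so the database can't tell which one is meant

Fix: Qualify the column with its table alias (c.name)

Corrected query:
SELECT c.name, p.name FROM departments p JOIN staff c ON c.dept_id = p.id

Result:
name  | name     
------+----------
Grace | Sales    
Iris  | Finance  
Dave  | Marketing
Bob   | Legal    
Bob   | Marketing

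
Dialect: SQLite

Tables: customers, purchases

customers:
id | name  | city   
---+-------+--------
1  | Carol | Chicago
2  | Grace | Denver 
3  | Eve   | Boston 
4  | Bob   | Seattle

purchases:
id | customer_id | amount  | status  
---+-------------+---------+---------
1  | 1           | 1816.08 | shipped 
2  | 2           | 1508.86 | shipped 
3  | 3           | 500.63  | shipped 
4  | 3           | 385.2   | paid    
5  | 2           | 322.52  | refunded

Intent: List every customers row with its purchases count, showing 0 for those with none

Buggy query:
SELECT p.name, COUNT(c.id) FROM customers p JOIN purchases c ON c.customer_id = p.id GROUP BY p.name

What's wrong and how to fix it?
Bug: INNER JOIN drops customers rows that have no matching purchases rows

Fix: Use LEFT JOIN so parents without children still appear (COUNT(c.id) gives 0)

Corrected query:
SELECT p.name, COUNT(c.id) FROM customers p LEFT JOIN purchases c ON c.customer_id = p.id GROUP BY p.name

Result:
name  | COUNT(c.id)
------+------------
Bob   | 0          
Carol | 1          
Eve   | 2          
Grace | 2          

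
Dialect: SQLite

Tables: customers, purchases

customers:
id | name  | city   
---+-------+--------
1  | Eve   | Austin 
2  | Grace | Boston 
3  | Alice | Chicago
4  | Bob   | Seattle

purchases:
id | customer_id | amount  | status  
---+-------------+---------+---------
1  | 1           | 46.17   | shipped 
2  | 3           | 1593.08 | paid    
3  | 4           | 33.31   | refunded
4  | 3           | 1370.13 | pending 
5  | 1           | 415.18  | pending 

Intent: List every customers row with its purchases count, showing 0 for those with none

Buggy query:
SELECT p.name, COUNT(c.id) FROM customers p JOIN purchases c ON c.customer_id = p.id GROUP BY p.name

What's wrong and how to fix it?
Bug: INNER JOIN drops customers rows that have no matching purchases rows

Fix: Use LEFT JOIN so parents without children still appear (COUNT(c.id) gives 0)

Corrected query:
SELECT p.name, COUNT(c.id) FROM customers p LEFT JOIN purchases c ON c.customer_id = p.id GROUP BY p.name

Result:
name  | COUNT(c.id)
------+------------
Alice | 2          
Bob   | 1          
Eve   | 2          
Grace | 0          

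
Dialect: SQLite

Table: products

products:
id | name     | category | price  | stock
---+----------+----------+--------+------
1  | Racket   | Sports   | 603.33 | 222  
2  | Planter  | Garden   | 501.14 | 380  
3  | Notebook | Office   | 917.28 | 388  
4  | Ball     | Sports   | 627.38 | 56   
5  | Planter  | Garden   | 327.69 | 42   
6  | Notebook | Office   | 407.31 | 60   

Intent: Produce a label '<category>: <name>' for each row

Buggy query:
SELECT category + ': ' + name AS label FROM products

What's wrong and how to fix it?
Bug: '+' is numeric addition; on text columns SQLite converts them to 0 instead of concatenating

Fix: Replace + with || to concatenate text

Corrected query:
SELECT category || ': ' || name AS label FROM products

Result:
label           
----------------
Sports: Racket  
Garden: Planter 
Office: Notebook
Sports: Ball    
Garden: Planter 
Office: Notebook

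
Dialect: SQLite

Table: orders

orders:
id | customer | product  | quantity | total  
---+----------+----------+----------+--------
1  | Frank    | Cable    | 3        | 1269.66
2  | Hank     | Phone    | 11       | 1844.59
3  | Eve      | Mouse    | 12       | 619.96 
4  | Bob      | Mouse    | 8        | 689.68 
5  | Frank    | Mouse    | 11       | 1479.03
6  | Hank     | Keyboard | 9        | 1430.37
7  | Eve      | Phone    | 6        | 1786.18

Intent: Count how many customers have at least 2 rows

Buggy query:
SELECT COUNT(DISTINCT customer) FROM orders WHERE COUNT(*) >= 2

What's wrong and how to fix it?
Bug: WHERE filters individual rows, not groups, so a group-level COUNT is invalid there

Fix: Use a subquery that GROUPs and filters with HAVING, then count its rows

Corrected query:
SELECT COUNT(*) FROM (SELECT customer FROM orders GROUP BY customer HAVING COUNT(*) >= 2)

Result:
COUNT(*)
--------
3       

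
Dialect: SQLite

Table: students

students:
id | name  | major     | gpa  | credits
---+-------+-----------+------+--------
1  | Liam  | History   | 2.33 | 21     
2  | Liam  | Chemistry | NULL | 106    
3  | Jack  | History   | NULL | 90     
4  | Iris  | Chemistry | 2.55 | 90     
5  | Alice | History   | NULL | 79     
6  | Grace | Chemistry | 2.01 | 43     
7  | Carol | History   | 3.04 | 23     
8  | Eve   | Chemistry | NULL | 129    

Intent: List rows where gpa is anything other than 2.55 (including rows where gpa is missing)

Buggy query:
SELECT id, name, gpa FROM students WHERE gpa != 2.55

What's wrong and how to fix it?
Bug: Inequality against NULL is unknown, not true; rows with NULL are dropped

Fix: Add an explicit OR gpa IS NULL to include the missing-value rows

Corrected query:
SELECT id, name, gpa FROM students WHERE gpa != 2.55 OR gpa IS NULL

Result:
id | name  | gpa 
---+-------+-----
1  | Liam  | 2.33
2  | Liam  | NULL
3  | Jack  | NULL
5  | Alice | NULL
6  | Grace | 2.01
7  | Carol | 3.04
8  | Eve   | NULL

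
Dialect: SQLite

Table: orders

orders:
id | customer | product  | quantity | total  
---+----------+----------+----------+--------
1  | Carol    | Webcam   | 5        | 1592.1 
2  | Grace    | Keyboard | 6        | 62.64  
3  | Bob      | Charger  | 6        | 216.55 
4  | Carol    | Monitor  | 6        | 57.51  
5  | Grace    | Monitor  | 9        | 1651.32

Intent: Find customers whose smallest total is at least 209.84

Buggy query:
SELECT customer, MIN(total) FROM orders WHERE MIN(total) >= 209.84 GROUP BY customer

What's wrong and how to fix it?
Bug: Aggregates like MIN are computed per group after WHERE runs

Fix: Replace WHERE with HAVING after the GROUP BY

Corrected query:
SELECT customer, MIN(total) FROM orders GROUP BY customer HAVING MIN(total) >= 209.84

Result:
customer | MIN(total)
---------+-----------
Bob      | 216.55    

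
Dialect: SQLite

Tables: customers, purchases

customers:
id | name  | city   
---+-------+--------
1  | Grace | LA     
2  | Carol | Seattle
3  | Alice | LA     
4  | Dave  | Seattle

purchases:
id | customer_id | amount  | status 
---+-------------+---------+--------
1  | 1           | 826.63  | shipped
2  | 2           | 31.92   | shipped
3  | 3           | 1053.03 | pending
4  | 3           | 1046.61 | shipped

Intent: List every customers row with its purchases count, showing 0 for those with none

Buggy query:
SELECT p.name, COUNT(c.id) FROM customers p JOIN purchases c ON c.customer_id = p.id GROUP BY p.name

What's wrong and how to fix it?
Bug: INNER JOIN drops customers rows that have no matching purchases rows

Fix: Use LEFT JOIN so parents without children still appear (COUNT(c.id) gives 0)

Corrected query:
SELECT p.name, COUNT(c.id) FROM customers p LEFT JOIN purchases c ON c.customer_id = p.id GROUP BY p.name

Result:
name  | COUNT(c.id)
------+------------
Alice | 2          
Carol | 1          
Dave  | 0          
Grace | 1          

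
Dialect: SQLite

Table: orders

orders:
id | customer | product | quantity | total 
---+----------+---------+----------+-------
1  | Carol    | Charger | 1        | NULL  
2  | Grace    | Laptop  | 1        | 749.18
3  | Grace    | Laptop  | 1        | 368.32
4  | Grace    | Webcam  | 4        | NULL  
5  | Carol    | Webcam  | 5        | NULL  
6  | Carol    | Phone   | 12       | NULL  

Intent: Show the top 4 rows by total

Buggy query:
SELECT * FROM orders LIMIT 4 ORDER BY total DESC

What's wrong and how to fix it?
Bug: ORDER BY cannot follow LIMIT; LIMIT is the final clause

Fix: Swap the clauses: ORDER BY first, then LIMIT

Corrected query:
SELECT * FROM orders ORDER BY total DESC LIMIT 4

Result:
id | customer | product | quantity | total 
---+----------+---------+----------+-------
2  | Grace    | Laptop  | 1        | 749.18
3  | Grace    | Laptop  | 1        | 368.32
1  | Carol    | Charger | 1        | NULL  
4  | Grace    | Webcam  | 4        | NULL  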